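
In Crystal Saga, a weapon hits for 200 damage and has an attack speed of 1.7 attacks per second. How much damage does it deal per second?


DPS = damage * attack_speed
= 200 * 1.7
= 340.0

340.0 DPS


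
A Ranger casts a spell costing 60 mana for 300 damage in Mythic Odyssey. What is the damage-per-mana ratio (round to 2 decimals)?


Efficiency = damage / mana
= 300 / 60
= 5.00

5.00 dmg/mana


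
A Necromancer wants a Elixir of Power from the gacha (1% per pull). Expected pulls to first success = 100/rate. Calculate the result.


Expected pulls for a geometric distribution = 1/p = 100 / rate%
= 100 / 1
= 100.0

100.0 pulls


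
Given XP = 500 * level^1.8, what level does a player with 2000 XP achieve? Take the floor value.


XP = 500 * level^1.8, so level = (XP / 500)^(1/1.8)
= (2000 / 500)^(1/1.8)
= 4.0^0.5556
= 2.1601
Floor: level = 2

level 2


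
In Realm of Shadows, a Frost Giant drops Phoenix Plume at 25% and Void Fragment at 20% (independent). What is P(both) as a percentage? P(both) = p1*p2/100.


For independent events, P(both) = P(A) * P(B)
= 25% * 20%
= 500 / 100 %
= 5.0%

5.0%


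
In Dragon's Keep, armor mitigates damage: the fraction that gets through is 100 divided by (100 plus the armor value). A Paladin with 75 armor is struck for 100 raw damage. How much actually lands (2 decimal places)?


actual = 100 * 100 / (100 + 75)
= 100 * 100 / 175
= 10000 / 175
= 57.14

57.14 damage


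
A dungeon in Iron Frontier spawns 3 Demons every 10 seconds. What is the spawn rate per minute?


Spawns per minute = count * (60 / interval)
= 3 * (60 / 10)
= 3 * 6.0
= 18.0

18.0 per minute


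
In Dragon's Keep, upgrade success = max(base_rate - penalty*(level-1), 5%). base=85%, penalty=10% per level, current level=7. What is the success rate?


raw_rate = 85 - 10 * (7 - 1)
= 85 - 10 * 6
= 85 - 60
= 25
Apply floor: max(25, 5) = 25%

25%


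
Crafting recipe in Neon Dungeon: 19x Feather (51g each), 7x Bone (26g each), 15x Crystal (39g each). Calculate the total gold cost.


Cost breakdown:
  Feather: 19 * 51 = 969
  Bone: 7 * 26 = 182
  Crystal: 15 * 39 = 585
Total = 969 + 182 + 585 = 1736

1736 gold


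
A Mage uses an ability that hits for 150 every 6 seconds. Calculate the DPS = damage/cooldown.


DPS = damage / cooldown
= 150 / 6
= 25.00

25.00 DPS


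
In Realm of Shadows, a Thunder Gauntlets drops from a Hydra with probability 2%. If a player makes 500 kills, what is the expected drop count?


Expected drops = kills * (drop_rate / 100)
= 500 * (2 / 100)
= 500 * 0.02
= 10.0

10.0 drops


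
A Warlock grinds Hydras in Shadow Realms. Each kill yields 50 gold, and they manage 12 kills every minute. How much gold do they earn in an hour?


Gold per minute = 50 * 12 = 600
Gold per hour = 600 * 60 = 36000

36000 gold/hour


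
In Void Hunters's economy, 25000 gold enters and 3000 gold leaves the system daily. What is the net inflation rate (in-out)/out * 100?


Net gold = 25000 - 3000 = 22000
Inflation rate = net / sunk * 100 = 22000 / 3000 * 100
= 7.333333 * 100
= 733.33%

733.33%


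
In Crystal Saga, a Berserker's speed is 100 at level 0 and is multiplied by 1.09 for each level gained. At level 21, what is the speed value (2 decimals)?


value = base * growth^level
= 100 * 1.09^21
= 100 * 6.108808
= 610.88

610.88 speed


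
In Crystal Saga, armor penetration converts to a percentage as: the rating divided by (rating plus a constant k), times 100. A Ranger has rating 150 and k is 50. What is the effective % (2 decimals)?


effective% = rating / (rating + k) * 100
= 150 / (150 + 50) * 100
= 150 / 200 * 100
= 0.75 * 100
= 75.00%

75.00%


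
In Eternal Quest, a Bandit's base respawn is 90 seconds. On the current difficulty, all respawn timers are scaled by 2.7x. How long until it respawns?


Respawn time = base * multiplier
= 90 * 2.7
= 243.0 seconds

243.0 seconds


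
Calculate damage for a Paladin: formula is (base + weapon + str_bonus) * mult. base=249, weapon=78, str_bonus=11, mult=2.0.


Sum base + weapon + str = 249 + 78 + 11 = 338
Multiply by 2.0:
338 * 2.0 = 676.0

676.0 damage


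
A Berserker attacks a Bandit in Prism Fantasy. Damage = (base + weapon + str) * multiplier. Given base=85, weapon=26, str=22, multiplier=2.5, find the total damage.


Sum base + weapon + str = 85 + 26 + 22 = 133
Multiply by 2.5:
133 * 2.5 = 332.5

332.5 damage


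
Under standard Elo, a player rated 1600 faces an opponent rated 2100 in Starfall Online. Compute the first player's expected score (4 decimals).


Elo expected score: Ea = 1/(1 + 10^((Rb-Ra)/400))
Rb - Ra = 2100 - 1600 = 500
(Rb-Ra)/400 = 500/400 = 1.25
10^1.25 = 17.782794
Ea = 1/(1 + 17.782794) = 1/18.782794 = 0.0532

0.0532


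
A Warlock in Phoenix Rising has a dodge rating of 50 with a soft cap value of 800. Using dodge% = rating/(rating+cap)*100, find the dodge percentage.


dodge% = 50 / (50 + 800) * 100
= 50 / 850 * 100
= 0.058824 * 100
= 5.88%

5.88%


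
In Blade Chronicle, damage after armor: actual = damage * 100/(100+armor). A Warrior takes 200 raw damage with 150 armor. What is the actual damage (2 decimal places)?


actual = 200 * 100 / (100 + 150)
= 200 * 100 / 250
= 20000 / 250
= 80.00

80.00 damage


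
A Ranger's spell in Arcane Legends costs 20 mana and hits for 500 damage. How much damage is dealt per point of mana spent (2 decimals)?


Efficiency = damage / mana
= 500 / 20
= 25.00

25.00 dmg/mana


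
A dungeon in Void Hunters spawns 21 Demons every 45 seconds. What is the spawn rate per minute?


Spawns per minute = count * (60 / interval)
= 21 * (60 / 45)
= 21 * 1.3333
= 28.0

28.0 per minute


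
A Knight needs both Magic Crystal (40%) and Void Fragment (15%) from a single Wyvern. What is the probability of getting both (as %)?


For independent events, P(both) = P(A) * P(B)
= 40% * 15%
= 600 / 100 %
= 6.0%

6.0%


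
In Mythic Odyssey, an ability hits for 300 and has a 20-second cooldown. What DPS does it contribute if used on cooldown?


DPS = damage / cooldown
= 300 / 20
= 15.00

15.00 DPS


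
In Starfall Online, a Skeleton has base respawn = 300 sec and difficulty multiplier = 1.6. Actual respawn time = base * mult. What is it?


Respawn time = base * multiplier
= 300 * 1.6
= 480.0 seconds

480.0 seconds


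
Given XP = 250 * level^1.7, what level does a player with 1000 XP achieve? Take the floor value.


XP = 250 * level^1.7, so level = (XP / 250)^(1/1.7)
= (1000 / 250)^(1/1.7)
= 4.0^0.5882
= 2.2602
Floor: level = 2

level 2


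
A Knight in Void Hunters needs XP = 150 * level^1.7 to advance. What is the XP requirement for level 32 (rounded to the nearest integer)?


XP = 150 * level^1.7
Substitute level = 32:
XP = 150 * 32^1.7
= 150 * 362.0387
= 54306

54306 XP


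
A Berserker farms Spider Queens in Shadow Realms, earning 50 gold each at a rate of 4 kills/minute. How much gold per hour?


Gold per minute = 50 * 4 = 200
Gold per hour = 200 * 60 = 12000

12000 gold/hour


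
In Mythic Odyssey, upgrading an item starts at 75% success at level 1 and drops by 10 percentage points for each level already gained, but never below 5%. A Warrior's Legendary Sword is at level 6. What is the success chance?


raw_rate = 75 - 10 * (6 - 1)
= 75 - 10 * 5
= 75 - 50
= 25
Apply floor: max(25, 5) = 25%

25%


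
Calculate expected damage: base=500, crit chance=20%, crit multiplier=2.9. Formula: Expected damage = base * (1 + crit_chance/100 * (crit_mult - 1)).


E[dmg] = base * (1 + crit_chance * (crit_mult - 1))
cc as decimal = 20/100 = 0.2
cm - 1 = 2.9 - 1 = 1.9
Bonus factor = 0.2 * 1.9 = 0.38
Total multiplier = 1 + 0.38 = 1.38
Expected damage = 500 * 1.38 = 690.00

690.00 damage


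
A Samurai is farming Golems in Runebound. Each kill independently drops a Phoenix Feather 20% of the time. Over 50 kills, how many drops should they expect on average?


Expected drops = kills * (drop_rate / 100)
= 50 * (20 / 100)
= 50 * 0.2
= 10.0

10.0 drops


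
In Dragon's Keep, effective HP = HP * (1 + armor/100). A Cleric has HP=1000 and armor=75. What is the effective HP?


EHP = 1000 * (1 + 75/100)
= 1000 * (1 + 0.75)
= 1000 * 1.75
= 1750.0

1750.0 EHP


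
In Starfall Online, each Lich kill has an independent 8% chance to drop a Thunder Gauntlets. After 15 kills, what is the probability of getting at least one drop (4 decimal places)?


P(at least one) = 1 - P(none) = 1 - (1-p)^n
p = 8/100 = 0.08
1 - p = 0.92
(1 - p)^15 = 0.92^15 = 0.286297
P(at least one) = 1 - 0.286297 = 0.7137

0.7137


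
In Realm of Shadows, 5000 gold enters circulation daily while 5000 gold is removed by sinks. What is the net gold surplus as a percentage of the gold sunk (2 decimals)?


Net gold = 5000 - 5000 = 0
Inflation rate = net / sunk * 100 = 0 / 5000 * 100
= 0.0 * 100
= 0.00%

0.00%


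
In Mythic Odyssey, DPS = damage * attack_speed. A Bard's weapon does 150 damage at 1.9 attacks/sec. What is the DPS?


DPS = damage * attack_speed
= 150 * 1.9
= 285.0

285.0 DPS


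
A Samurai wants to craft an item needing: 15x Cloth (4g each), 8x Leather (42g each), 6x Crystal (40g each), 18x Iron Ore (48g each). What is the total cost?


Cost breakdown:
  Cloth: 15 * 4 = 60
  Leather: 8 * 42 = 336
  Crystal: 6 * 40 = 240
  Iron Ore: 18 * 48 = 864
Total = 60 + 336 + 240 + 864 = 1500

1500 gold


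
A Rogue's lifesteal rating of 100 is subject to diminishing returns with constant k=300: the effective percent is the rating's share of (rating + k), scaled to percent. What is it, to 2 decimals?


effective% = rating / (rating + k) * 100
= 100 / (100 + 300) * 100
= 100 / 400 * 100
= 0.25 * 100
= 25.00%

25.00%


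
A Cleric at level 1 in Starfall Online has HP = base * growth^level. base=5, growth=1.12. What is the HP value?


value = base * growth^level
= 5 * 1.12^1
= 5 * 1.12
= 5.60

5.60 HP


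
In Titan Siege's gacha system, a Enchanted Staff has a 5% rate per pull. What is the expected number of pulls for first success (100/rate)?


Expected pulls for a geometric distribution = 1/p = 100 / rate%
= 100 / 5
= 20.0

20.0 pulls


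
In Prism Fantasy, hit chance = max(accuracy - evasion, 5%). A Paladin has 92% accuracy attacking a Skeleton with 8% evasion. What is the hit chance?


accuracy - evasion = 92 - 8 = 84
Apply floor: max(84, 5) = 84
Hit chance = 84%

84%


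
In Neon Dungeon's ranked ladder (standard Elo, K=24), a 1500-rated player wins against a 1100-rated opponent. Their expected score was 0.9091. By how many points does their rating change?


Elo update: delta = K * (S - Ea), where S = 1 (wins)
S - Ea = 1 - 0.9091 = 0.0909
Rating change = 24 * 0.0909
= 2.18

2.18 rating points


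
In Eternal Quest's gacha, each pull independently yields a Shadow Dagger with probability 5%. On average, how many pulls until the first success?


Expected pulls for a geometric distribution = 1/p = 100 / rate%
= 100 / 5
= 20.0

20.0 pulls


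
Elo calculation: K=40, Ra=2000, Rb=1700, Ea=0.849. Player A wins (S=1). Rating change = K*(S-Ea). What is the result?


Elo update: delta = K * (S - Ea), where S = 1 (wins)
S - Ea = 1 - 0.849 = 0.151
Rating change = 40 * 0.151
= 6.04

6.04 rating points


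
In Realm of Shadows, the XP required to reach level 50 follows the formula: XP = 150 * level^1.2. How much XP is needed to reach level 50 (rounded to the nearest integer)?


XP = 150 * level^1.2
Substitute level = 50:
XP = 150 * 50^1.2
= 150 * 109.3362
= 16400

16400 XP


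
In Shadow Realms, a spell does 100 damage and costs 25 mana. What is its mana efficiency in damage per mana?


Efficiency = damage / mana
= 100 / 25
= 4.00

4.00 dmg/mana


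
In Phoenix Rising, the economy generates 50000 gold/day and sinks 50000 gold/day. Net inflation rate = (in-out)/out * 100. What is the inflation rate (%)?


Net gold = 50000 - 50000 = 0
Inflation rate = net / sunk * 100 = 0 / 50000 * 100
= 0.0 * 100
= 0.00%

0.00%


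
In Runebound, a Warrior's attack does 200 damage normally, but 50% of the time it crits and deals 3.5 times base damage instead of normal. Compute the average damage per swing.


E[dmg] = base * (1 + crit_chance * (crit_mult - 1))
cc as decimal = 50/100 = 0.5
cm - 1 = 3.5 - 1 = 2.5
Bonus factor = 0.5 * 2.5 = 1.25
Total multiplier = 1 + 1.25 = 2.25
Expected damage = 200 * 2.25 = 450.00

450.00 damage


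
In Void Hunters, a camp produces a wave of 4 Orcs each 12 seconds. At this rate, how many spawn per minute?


Spawns per minute = count * (60 / interval)
= 4 * (60 / 12)
= 4 * 5.0
= 20.0

20.0 per minute


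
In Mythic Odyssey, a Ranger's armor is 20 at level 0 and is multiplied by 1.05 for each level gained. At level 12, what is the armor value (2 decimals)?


value = base * growth^level
= 20 * 1.05^12
= 20 * 1.795856
= 35.92

35.92 armor


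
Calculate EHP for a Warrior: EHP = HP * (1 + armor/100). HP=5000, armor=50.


EHP = 5000 * (1 + 50/100)
= 5000 * (1 + 0.5)
= 5000 * 1.5
= 7500.0

7500.0 EHP


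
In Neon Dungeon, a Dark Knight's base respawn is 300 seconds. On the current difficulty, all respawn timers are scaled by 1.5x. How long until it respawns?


Respawn time = base * multiplier
= 300 * 1.5
= 450.0 seconds

450.0 seconds


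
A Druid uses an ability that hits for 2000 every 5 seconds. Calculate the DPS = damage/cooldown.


DPS = damage / cooldown
= 2000 / 5
= 400.00

400.00 DPS


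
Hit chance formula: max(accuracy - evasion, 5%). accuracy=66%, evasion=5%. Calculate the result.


accuracy - evasion = 66 - 5 = 61
Apply floor: max(61, 5) = 61
Hit chance = 61%

61%


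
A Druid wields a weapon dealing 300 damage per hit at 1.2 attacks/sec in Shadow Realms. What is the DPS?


DPS = damage * attack_speed
= 300 * 1.2
= 360.0

360.0 DPS


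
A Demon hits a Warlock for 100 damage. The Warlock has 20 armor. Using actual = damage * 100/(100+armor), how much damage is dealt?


actual = 100 * 100 / (100 + 20)
= 100 * 100 / 120
= 10000 / 120
= 83.33

83.33 damage


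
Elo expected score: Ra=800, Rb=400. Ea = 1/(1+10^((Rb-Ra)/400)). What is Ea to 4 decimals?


Elo expected score: Ea = 1/(1 + 10^((Rb-Ra)/400))
Rb - Ra = 400 - 800 = -400
(Rb-Ra)/400 = -400/400 = -1.0
10^-1.0 = 0.1
Ea = 1/(1 + 0.1) = 1/1.1 = 0.9091

0.9091


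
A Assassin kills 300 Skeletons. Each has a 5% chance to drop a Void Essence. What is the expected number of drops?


Expected drops = kills * (drop_rate / 100)
= 300 * (5 / 100)
= 300 * 0.05
= 15.0

15.0 drops


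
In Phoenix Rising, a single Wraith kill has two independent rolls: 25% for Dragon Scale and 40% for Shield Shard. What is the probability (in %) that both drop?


For independent events, P(both) = P(A) * P(B)
= 25% * 40%
= 1000 / 100 %
= 10.0%

10.0%


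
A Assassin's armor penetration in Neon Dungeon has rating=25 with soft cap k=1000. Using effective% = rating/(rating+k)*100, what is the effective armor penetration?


effective% = rating / (rating + k) * 100
= 25 / (25 + 1000) * 100
= 25 / 1025 * 100
= 0.02439 * 100
= 2.44%

2.44%


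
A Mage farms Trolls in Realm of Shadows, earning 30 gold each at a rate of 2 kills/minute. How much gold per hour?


Gold per minute = 30 * 2 = 60
Gold per hour = 60 * 60 = 3600

3600 gold/hour


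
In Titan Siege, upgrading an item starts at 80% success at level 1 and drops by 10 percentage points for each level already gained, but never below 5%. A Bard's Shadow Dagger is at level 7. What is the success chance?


raw_rate = 80 - 10 * (7 - 1)
= 80 - 10 * 6
= 80 - 60
= 20
Apply floor: max(20, 5) = 20%

20%


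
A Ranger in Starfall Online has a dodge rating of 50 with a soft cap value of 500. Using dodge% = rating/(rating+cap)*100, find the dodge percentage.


dodge% = 50 / (50 + 500) * 100
= 50 / 550 * 100
= 0.090909 * 100
= 9.09%

9.09%


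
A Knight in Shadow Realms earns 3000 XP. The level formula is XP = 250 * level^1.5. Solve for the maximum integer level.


XP = 250 * level^1.5, so level = (XP / 250)^(1/1.5)
= (3000 / 250)^(1/1.5)
= 12.0^0.6667
= 5.2415
Floor: level = 5

level 5


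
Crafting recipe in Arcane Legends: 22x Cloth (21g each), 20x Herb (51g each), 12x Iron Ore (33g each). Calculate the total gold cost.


Cost breakdown:
  Cloth: 22 * 21 = 462
  Herb: 20 * 51 = 1020
  Iron Ore: 12 * 33 = 396
Total = 462 + 1020 + 396 = 1878

1878 gold


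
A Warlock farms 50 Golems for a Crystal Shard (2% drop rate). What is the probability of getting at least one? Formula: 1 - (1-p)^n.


P(at least one) = 1 - P(none) = 1 - (1-p)^n
p = 2/100 = 0.02
1 - p = 0.98
(1 - p)^50 = 0.98^50 = 0.364170
P(at least one) = 1 - 0.364170 = 0.6358

0.6358


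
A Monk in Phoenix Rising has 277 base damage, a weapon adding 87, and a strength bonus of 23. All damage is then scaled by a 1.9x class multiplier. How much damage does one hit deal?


Sum base + weapon + str = 277 + 87 + 23 = 387
Multiply by 1.9:
387 * 1.9 = 735.3

735.3 damage


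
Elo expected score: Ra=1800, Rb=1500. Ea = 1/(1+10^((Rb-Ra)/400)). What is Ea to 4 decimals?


Elo expected score: Ea = 1/(1 + 10^((Rb-Ra)/400))
Rb - Ra = 1500 - 1800 = -300
(Rb-Ra)/400 = -300/400 = -0.75
10^-0.75 = 0.177828
Ea = 1/(1 + 0.177828) = 1/1.177828 = 0.8490

0.8490


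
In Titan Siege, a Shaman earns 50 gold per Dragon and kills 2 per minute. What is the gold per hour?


Gold per minute = 50 * 2 = 100
Gold per hour = 100 * 60 = 6000

6000 gold/hour


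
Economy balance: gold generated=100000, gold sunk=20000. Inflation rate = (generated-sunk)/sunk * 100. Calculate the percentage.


Net gold = 100000 - 20000 = 80000
Inflation rate = net / sunk * 100 = 80000 / 20000 * 100
= 4.0 * 100
= 400.00%

400.00%


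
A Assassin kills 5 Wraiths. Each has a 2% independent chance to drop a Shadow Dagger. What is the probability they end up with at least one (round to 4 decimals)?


P(at least one) = 1 - P(none) = 1 - (1-p)^n
p = 2/100 = 0.02
1 - p = 0.98
(1 - p)^5 = 0.98^5 = 0.903921
P(at least one) = 1 - 0.903921 = 0.0961

0.0961


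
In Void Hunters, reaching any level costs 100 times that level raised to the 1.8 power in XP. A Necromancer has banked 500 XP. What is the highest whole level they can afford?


XP = 100 * level^1.8, so level = (XP / 100)^(1/1.8)
= (500 / 100)^(1/1.8)
= 5.0^0.5556
= 2.4452
Floor: level = 2

level 2


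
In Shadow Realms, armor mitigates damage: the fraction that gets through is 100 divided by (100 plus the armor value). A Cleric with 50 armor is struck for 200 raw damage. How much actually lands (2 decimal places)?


actual = 200 * 100 / (100 + 50)
= 200 * 100 / 150
= 20000 / 150
= 133.33

133.33 damage


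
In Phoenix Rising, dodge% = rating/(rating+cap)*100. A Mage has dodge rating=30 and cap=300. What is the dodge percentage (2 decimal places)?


dodge% = 30 / (30 + 300) * 100
= 30 / 330 * 100
= 0.090909 * 100
= 9.09%

9.09%


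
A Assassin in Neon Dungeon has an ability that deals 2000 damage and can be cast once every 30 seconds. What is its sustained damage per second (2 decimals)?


DPS = damage / cooldown
= 2000 / 30
= 66.67

66.67 DPS


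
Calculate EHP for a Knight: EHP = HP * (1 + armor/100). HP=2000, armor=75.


EHP = 2000 * (1 + 75/100)
= 2000 * (1 + 0.75)
= 2000 * 1.75
= 3500.0

3500.0 EHP


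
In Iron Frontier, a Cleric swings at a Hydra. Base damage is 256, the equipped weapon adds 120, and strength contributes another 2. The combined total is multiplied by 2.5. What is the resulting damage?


Sum base + weapon + str = 256 + 120 + 2 = 378
Multiply by 2.5:
378 * 2.5 = 945.0

945.0 damage


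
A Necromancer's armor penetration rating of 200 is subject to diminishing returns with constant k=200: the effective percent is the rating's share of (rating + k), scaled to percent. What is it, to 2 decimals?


effective% = rating / (rating + k) * 100
= 200 / (200 + 200) * 100
= 200 / 400 * 100
= 0.5 * 100
= 50.00%

50.00%


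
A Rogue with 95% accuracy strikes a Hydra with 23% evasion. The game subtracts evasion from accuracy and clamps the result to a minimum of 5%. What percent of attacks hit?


accuracy - evasion = 95 - 23 = 72
Apply floor: max(72, 5) = 72
Hit chance = 72%

72%


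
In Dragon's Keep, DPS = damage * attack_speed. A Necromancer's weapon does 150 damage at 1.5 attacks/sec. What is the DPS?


DPS = damage * attack_speed
= 150 * 1.5
= 225.0

225.0 DPS


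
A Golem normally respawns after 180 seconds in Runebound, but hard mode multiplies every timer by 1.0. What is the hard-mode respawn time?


Respawn time = base * multiplier
= 180 * 1.0
= 180.0 seconds

180.0 seconds


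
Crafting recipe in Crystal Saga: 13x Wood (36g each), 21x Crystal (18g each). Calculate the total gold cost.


Cost breakdown:
  Wood: 13 * 36 = 468
  Crystal: 21 * 18 = 378
Total = 468 + 378 = 846

846 gold


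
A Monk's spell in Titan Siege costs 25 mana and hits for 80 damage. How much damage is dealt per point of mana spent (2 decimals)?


Efficiency = damage / mana
= 80 / 25
= 3.20

3.20 dmg/mana


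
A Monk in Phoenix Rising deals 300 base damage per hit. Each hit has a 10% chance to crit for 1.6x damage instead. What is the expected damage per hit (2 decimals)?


E[dmg] = base * (1 + crit_chance * (crit_mult - 1))
cc as decimal = 10/100 = 0.1
cm - 1 = 1.6 - 1 = 0.6
Bonus factor = 0.1 * 0.6 = 0.06
Total multiplier = 1 + 0.06 = 1.06
Expected damage = 300 * 1.06 = 318.00

318.00 damage


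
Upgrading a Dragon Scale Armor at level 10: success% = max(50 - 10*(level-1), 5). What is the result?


raw_rate = 50 - 10 * (10 - 1)
= 50 - 10 * 9
= 50 - 90
= -40
Apply floor: max(-40, 5) = 5%

5%


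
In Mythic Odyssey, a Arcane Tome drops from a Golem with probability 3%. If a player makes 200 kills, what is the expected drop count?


Expected drops = kills * (drop_rate / 100)
= 200 * (3 / 100)
= 200 * 0.03
= 6.0

6.0 drops


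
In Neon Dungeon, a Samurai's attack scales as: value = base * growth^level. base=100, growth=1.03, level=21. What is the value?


value = base * growth^level
= 100 * 1.03^21
= 100 * 1.860295
= 186.03

186.03 attack


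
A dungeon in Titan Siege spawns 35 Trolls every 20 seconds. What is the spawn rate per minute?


Spawns per minute = count * (60 / interval)
= 35 * (60 / 20)
= 35 * 3.0
= 105.0

105.0 per minute


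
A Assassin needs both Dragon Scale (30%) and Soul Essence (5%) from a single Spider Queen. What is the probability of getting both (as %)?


For independent events, P(both) = P(A) * P(B)
= 30% * 5%
= 150 / 100 %
= 1.5%

1.5%


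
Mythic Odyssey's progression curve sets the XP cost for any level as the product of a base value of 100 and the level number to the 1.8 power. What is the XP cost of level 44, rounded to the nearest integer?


XP = 100 * level^1.8
Substitute level = 44:
XP = 100 * 44^1.8
= 100 * 908.2697
= 90827

90827 XP


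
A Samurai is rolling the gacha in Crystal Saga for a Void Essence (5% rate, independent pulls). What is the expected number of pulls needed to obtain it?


Expected pulls for a geometric distribution = 1/p = 100 / rate%
= 100 / 5
= 20.0

20.0 pulls


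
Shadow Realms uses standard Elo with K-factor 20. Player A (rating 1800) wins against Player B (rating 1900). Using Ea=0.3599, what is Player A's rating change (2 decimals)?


Elo update: delta = K * (S - Ea), where S = 1 (wins)
S - Ea = 1 - 0.3599 = 0.6401
Rating change = 20 * 0.6401
= 12.80

12.80 rating points


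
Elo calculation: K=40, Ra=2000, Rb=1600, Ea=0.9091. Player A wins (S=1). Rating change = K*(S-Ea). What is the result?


Elo update: delta = K * (S - Ea), where S = 1 (wins)
S - Ea = 1 - 0.9091 = 0.0909
Rating change = 40 * 0.0909
= 3.64

3.64 rating points


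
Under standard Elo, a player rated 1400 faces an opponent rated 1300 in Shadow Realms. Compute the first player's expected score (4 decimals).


Elo expected score: Ea = 1/(1 + 10^((Rb-Ra)/400))
Rb - Ra = 1300 - 1400 = -100
(Rb-Ra)/400 = -100/400 = -0.25
10^-0.25 = 0.562341
Ea = 1/(1 + 0.562341) = 1/1.562341 = 0.6401

0.6401


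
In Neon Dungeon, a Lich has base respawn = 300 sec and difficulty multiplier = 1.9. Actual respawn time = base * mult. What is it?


Respawn time = base * multiplier
= 300 * 1.9
= 570.0 seconds

570.0 seconds


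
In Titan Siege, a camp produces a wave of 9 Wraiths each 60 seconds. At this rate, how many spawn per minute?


Spawns per minute = count * (60 / interval)
= 9 * (60 / 60)
= 9 * 1.0
= 9.0

9.0 per minute


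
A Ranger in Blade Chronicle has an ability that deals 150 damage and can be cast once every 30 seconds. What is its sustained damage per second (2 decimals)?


DPS = damage / cooldown
= 150 / 30
= 5.00

5.00 DPS


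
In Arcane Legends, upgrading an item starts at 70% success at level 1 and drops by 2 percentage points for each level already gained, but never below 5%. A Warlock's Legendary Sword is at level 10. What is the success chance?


raw_rate = 70 - 2 * (10 - 1)
= 70 - 2 * 9
= 70 - 18
= 52
Apply floor: max(52, 5) = 52%

52%


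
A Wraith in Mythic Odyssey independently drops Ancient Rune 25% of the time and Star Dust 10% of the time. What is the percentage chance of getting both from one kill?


For independent events, P(both) = P(A) * P(B)
= 25% * 10%
= 250 / 100 %
= 2.5%

2.5%


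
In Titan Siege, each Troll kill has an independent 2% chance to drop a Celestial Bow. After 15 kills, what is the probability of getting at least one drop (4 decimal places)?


P(at least one) = 1 - P(none) = 1 - (1-p)^n
p = 2/100 = 0.02
1 - p = 0.98
(1 - p)^15 = 0.98^15 = 0.738569
P(at least one) = 1 - 0.738569 = 0.2614

0.2614


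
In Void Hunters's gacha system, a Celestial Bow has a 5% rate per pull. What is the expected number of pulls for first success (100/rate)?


Expected pulls for a geometric distribution = 1/p = 100 / rate%
= 100 / 5
= 20.0

20.0 pulls


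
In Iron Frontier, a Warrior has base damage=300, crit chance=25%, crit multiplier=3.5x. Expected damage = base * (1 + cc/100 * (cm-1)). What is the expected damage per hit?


E[dmg] = base * (1 + crit_chance * (crit_mult - 1))
cc as decimal = 25/100 = 0.25
cm - 1 = 3.5 - 1 = 2.5
Bonus factor = 0.25 * 2.5 = 0.625
Total multiplier = 1 + 0.625 = 1.625
Expected damage = 300 * 1.625 = 487.50

487.50 damage


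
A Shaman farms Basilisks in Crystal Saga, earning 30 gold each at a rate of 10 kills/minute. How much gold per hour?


Gold per minute = 30 * 10 = 300
Gold per hour = 300 * 60 = 18000

18000 gold/hour


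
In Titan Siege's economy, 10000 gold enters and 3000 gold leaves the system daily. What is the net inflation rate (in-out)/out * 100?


Net gold = 10000 - 3000 = 7000
Inflation rate = net / sunk * 100 = 7000 / 3000 * 100
= 2.333333 * 100
= 233.33%

233.33%


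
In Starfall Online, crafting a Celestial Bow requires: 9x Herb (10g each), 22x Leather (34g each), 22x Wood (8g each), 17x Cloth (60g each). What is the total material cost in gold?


Cost breakdown:
  Herb: 9 * 10 = 90
  Leather: 22 * 34 = 748
  Wood: 22 * 8 = 176
  Cloth: 17 * 60 = 1020
Total = 90 + 748 + 176 + 1020 = 2034

2034 gold


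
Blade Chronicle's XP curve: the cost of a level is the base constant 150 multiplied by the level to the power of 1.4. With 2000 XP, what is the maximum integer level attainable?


XP = 150 * level^1.4, so level = (XP / 150)^(1/1.4)
= (2000 / 150)^(1/1.4)
= 13.3333^0.7143
= 6.361
Floor: level = 6

level 6


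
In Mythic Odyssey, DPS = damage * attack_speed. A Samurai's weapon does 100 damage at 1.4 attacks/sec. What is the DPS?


DPS = damage * attack_speed
= 100 * 1.4
= 140.0

140.0 DPS


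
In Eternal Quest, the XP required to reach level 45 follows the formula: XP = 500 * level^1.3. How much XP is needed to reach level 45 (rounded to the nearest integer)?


XP = 500 * level^1.3
Substitute level = 45:
XP = 500 * 45^1.3
= 500 * 140.9861
= 70493

70493 XP


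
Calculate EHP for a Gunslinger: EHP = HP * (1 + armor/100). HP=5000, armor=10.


EHP = 5000 * (1 + 10/100)
= 5000 * (1 + 0.1)
= 5000 * 1.1
= 5500.0

5500.0 EHP


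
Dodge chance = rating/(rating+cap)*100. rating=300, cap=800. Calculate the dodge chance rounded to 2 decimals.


dodge% = 300 / (300 + 800) * 100
= 300 / 1100 * 100
= 0.272727 * 100
= 27.27%

27.27%


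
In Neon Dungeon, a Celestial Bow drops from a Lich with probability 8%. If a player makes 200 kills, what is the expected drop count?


Expected drops = kills * (drop_rate / 100)
= 200 * (8 / 100)
= 200 * 0.08
= 16.0

16.0 drops


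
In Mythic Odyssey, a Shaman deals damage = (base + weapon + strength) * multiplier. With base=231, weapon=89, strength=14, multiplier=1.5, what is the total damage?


Sum base + weapon + str = 231 + 89 + 14 = 334
Multiply by 1.5:
334 * 1.5 = 501.0

501.0 damage


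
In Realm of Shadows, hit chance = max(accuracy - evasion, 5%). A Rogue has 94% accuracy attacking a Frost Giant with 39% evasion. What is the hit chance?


accuracy - evasion = 94 - 39 = 55
Apply floor: max(55, 5) = 55
Hit chance = 55%

55%


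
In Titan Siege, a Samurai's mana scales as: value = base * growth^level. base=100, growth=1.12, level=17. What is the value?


value = base * growth^level
= 100 * 1.12^17
= 100 * 6.866041
= 686.60

686.60 mana


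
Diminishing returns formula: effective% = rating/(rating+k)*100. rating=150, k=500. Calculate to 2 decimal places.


effective% = rating / (rating + k) * 100
= 150 / (150 + 500) * 100
= 150 / 650 * 100
= 0.230769 * 100
= 23.08%

23.08%


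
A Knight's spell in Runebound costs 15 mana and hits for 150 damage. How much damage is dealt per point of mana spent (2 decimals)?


Efficiency = damage / mana
= 150 / 15
= 10.00

10.00 dmg/mana


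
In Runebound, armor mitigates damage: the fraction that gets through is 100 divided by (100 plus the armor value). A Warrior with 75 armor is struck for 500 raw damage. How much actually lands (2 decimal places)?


actual = 500 * 100 / (100 + 75)
= 500 * 100 / 175
= 50000 / 175
= 285.71

285.71 damage


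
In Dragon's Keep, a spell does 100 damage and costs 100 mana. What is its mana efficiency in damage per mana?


Efficiency = damage / mana
= 100 / 100
= 1.00

1.00 dmg/mana


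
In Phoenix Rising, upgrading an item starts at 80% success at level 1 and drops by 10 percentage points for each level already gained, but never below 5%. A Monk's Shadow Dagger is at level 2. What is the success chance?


raw_rate = 80 - 10 * (2 - 1)
= 80 - 10 * 1
= 80 - 10
= 70
Apply floor: max(70, 5) = 70%

70%


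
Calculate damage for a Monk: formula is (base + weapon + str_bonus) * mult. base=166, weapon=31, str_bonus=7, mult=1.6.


Sum base + weapon + str = 166 + 31 + 7 = 204
Multiply by 1.6:
204 * 1.6 = 326.4

326.4 damage


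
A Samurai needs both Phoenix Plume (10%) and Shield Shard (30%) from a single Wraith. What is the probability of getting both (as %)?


For independent events, P(both) = P(A) * P(B)
= 10% * 30%
= 300 / 100 %
= 3.0%

3.0%


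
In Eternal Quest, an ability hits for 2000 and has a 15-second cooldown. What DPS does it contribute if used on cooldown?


DPS = damage / cooldown
= 2000 / 15
= 133.33

133.33 DPS


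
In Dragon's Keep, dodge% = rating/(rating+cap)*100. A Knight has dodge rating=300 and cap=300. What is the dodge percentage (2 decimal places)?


dodge% = 300 / (300 + 300) * 100
= 300 / 600 * 100
= 0.5 * 100
= 50.00%

50.00%


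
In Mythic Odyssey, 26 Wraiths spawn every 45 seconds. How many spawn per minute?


Spawns per minute = count * (60 / interval)
= 26 * (60 / 45)
= 26 * 1.3333
= 34.67

34.67 per minute


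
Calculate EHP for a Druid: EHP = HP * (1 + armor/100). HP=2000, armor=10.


EHP = 2000 * (1 + 10/100)
= 2000 * (1 + 0.1)
= 2000 * 1.1
= 2200.0

2200.0 EHP


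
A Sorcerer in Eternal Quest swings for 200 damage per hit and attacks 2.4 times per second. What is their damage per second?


DPS = damage * attack_speed
= 200 * 2.4
= 480.0

480.0 DPS


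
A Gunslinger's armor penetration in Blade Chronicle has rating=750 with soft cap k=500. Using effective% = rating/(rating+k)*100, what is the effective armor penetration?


effective% = rating / (rating + k) * 100
= 750 / (750 + 500) * 100
= 750 / 1250 * 100
= 0.6 * 100
= 60.00%

60.00%


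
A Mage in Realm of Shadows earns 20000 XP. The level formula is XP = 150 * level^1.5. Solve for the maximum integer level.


XP = 150 * level^1.5, so level = (XP / 150)^(1/1.5)
= (20000 / 150)^(1/1.5)
= 133.3333^0.6667
= 26.0991
Floor: level = 26

level 26


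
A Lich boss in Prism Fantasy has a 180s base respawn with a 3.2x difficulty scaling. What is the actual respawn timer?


Respawn time = base * multiplier
= 180 * 3.2
= 576.0 seconds

576.0 seconds


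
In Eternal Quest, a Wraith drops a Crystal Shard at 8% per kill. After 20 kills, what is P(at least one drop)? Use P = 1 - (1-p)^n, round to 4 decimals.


P(at least one) = 1 - P(none) = 1 - (1-p)^n
p = 8/100 = 0.08
1 - p = 0.92
(1 - p)^20 = 0.92^20 = 0.188693
P(at least one) = 1 - 0.188693 = 0.8113

0.8113


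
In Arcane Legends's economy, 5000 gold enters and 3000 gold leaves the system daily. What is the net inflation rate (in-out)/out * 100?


Net gold = 5000 - 3000 = 2000
Inflation rate = net / sunk * 100 = 2000 / 3000 * 100
= 0.666667 * 100
= 66.67%

66.67%


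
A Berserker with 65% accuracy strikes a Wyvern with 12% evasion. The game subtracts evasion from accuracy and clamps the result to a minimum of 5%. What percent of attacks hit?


accuracy - evasion = 65 - 12 = 53
Apply floor: max(53, 5) = 53
Hit chance = 53%

53%


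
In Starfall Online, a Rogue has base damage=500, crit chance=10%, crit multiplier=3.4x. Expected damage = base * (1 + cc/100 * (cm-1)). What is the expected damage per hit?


E[dmg] = base * (1 + crit_chance * (crit_mult - 1))
cc as decimal = 10/100 = 0.1
cm - 1 = 3.4 - 1 = 2.4
Bonus factor = 0.1 * 2.4 = 0.24
Total multiplier = 1 + 0.24 = 1.24
Expected damage = 500 * 1.24 = 620.00

620.00 damage


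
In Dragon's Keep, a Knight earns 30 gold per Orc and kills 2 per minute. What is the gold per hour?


Gold per minute = 30 * 2 = 60
Gold per hour = 60 * 60 = 3600

3600 gold/hour


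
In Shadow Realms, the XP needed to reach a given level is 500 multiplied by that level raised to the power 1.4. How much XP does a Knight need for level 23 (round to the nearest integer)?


XP = 500 * level^1.4
Substitute level = 23:
XP = 500 * 23^1.4
= 500 * 80.6156
= 40308

40308 XP


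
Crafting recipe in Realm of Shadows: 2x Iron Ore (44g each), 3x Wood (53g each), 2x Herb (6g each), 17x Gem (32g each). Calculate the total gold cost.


Cost breakdown:
  Iron Ore: 2 * 44 = 88
  Wood: 3 * 53 = 159
  Herb: 2 * 6 = 12
  Gem: 17 * 32 = 544
Total = 88 + 159 + 12 + 544 = 803

803 gold


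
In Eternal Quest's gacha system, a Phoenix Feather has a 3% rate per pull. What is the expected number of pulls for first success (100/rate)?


Expected pulls for a geometric distribution = 1/p = 100 / rate%
= 100 / 3
= 33.33

33.33 pulls


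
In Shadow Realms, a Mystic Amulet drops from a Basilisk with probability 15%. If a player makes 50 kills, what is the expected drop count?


Expected drops = kills * (drop_rate / 100)
= 50 * (15 / 100)
= 50 * 0.15
= 7.5

7.5 drops


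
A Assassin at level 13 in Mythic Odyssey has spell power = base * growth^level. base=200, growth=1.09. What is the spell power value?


value = base * growth^level
= 200 * 1.09^13
= 200 * 3.065805
= 613.16

613.16 spell power


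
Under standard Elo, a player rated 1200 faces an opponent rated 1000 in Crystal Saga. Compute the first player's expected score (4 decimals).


Elo expected score: Ea = 1/(1 + 10^((Rb-Ra)/400))
Rb - Ra = 1000 - 1200 = -200
(Rb-Ra)/400 = -200/400 = -0.5
10^-0.5 = 0.316228
Ea = 1/(1 + 0.316228) = 1/1.316228 = 0.7597

0.7597


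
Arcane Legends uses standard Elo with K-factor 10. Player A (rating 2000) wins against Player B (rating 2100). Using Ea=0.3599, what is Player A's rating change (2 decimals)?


Elo update: delta = K * (S - Ea), where S = 1 (wins)
S - Ea = 1 - 0.3599 = 0.6401
Rating change = 10 * 0.6401
= 6.40

6.40 rating points


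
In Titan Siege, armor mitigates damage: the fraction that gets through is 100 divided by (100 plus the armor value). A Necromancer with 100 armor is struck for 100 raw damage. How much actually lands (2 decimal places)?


actual = 100 * 100 / (100 + 100)
= 100 * 100 / 200
= 10000 / 200
= 50.00

50.00 damage


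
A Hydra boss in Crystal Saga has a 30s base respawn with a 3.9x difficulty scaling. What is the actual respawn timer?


Respawn time = base * multiplier
= 30 * 3.9
= 117.0 seconds

117.0 seconds


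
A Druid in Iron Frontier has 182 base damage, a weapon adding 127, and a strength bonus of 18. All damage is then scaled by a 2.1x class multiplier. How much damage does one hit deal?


Sum base + weapon + str = 182 + 127 + 18 = 327
Multiply by 2.1:
327 * 2.1 = 686.7

686.7 damage


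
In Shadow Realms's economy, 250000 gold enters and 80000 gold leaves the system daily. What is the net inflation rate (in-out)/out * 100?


Net gold = 250000 - 80000 = 170000
Inflation rate = net / sunk * 100 = 170000 / 80000 * 100
= 2.125 * 100
= 212.50%

212.50%


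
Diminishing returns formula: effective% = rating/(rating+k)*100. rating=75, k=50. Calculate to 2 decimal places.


effective% = rating / (rating + k) * 100
= 75 / (75 + 50) * 100
= 75 / 125 * 100
= 0.6 * 100
= 60.00%

60.00%


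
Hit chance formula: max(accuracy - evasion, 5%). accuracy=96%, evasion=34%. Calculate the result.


accuracy - evasion = 96 - 34 = 62
Apply floor: max(62, 5) = 62
Hit chance = 62%

62%


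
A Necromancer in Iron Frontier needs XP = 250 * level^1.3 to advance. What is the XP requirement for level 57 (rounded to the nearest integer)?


XP = 250 * level^1.3
Substitute level = 57:
XP = 250 * 57^1.3
= 250 * 191.7067
= 47927

47927 XP


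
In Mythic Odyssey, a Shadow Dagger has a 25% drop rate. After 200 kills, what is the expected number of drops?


Expected drops = kills * (drop_rate / 100)
= 200 * (25 / 100)
= 200 * 0.25
= 50.0

50.0 drops


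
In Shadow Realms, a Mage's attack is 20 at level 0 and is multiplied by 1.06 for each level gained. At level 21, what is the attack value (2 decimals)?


value = base * growth^level
= 20 * 1.06^21
= 20 * 3.399564
= 67.99

67.99 attack


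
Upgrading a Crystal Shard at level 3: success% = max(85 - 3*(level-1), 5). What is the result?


raw_rate = 85 - 3 * (3 - 1)
= 85 - 3 * 2
= 85 - 6
= 79
Apply floor: max(79, 5) = 79%

79%


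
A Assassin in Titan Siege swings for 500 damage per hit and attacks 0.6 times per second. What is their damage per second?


DPS = damage * attack_speed
= 500 * 0.6
= 300.0

300.0 DPS


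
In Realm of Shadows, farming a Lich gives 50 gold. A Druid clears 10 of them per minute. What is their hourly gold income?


Gold per minute = 50 * 10 = 500
Gold per hour = 500 * 60 = 30000

30000 gold/hour


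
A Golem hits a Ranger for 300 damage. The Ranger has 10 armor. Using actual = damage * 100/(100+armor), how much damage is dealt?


actual = 300 * 100 / (100 + 10)
= 300 * 100 / 110
= 30000 / 110
= 272.73

272.73 damage


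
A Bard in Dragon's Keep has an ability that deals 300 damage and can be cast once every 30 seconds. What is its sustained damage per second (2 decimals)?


DPS = damage / cooldown
= 300 / 30
= 10.00

10.00 DPS


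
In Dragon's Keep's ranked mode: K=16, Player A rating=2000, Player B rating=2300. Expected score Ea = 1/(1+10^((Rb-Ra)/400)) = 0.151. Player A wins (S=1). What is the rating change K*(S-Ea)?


Elo update: delta = K * (S - Ea), where S = 1 (wins)
S - Ea = 1 - 0.151 = 0.849
Rating change = 16 * 0.849
= 13.58

13.58 rating points
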